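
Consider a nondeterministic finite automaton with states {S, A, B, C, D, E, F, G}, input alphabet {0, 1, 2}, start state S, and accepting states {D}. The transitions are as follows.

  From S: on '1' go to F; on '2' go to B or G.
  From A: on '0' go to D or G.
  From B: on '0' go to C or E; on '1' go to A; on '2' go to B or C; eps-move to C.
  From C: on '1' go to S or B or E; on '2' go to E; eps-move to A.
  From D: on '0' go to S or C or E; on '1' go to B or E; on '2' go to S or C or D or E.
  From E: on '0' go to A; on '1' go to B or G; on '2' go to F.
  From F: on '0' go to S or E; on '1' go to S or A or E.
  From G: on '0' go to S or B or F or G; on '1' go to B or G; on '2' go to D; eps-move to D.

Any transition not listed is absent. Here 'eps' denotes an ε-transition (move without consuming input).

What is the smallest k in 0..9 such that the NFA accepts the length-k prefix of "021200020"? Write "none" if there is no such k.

Start in {S}.
Read '0': {S} → ∅.
The set is empty and remains empty for the remaining 8 symbols.
No reachable set along the way intersects F.

none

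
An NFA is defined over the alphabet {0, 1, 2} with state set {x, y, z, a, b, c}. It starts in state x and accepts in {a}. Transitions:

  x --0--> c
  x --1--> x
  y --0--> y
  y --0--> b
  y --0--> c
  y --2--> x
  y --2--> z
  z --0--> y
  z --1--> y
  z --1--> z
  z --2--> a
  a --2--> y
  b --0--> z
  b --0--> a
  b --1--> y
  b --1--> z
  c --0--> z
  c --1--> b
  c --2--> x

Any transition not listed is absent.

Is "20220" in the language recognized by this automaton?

Start in {x}.
Read '2': x→∅; now ∅.
The set is empty and remains empty for the remaining 4 symbols.
The final set ∅ contains no accepting state.

No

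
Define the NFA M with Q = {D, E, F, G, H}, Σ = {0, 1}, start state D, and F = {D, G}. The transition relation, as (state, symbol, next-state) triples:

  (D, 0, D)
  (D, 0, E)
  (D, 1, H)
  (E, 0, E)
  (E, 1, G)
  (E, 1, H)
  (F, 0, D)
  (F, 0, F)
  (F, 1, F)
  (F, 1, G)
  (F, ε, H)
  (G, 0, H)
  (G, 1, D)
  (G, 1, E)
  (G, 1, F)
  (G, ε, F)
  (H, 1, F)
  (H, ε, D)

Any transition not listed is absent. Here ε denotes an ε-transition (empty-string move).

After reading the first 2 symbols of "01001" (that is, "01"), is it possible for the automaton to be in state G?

Yes

Start in {D}.
Read '0': D→{D, E}; now {D, E}.
Read '1': D→{H}, E→{G, H}; union {G, H}; ε-closure = {D, F, G, H}.
State G is in {D, F, G, H}.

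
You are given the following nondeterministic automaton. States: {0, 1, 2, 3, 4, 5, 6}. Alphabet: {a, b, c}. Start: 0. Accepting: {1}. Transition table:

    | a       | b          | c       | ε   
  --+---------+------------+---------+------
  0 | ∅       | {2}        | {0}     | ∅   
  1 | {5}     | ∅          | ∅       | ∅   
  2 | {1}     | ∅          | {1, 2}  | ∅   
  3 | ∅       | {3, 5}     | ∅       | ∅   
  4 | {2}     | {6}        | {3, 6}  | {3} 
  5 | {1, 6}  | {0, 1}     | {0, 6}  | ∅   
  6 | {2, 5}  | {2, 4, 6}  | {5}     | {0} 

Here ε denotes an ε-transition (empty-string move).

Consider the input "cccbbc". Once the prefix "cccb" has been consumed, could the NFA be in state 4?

No

Start in {0}.
Read 'c': {0} → {0}.
Read 'c': {0} → {0}.
Read 'c': {0} → {0}.
Read 'b': {0} → {2}.
State 4 is not in {2}.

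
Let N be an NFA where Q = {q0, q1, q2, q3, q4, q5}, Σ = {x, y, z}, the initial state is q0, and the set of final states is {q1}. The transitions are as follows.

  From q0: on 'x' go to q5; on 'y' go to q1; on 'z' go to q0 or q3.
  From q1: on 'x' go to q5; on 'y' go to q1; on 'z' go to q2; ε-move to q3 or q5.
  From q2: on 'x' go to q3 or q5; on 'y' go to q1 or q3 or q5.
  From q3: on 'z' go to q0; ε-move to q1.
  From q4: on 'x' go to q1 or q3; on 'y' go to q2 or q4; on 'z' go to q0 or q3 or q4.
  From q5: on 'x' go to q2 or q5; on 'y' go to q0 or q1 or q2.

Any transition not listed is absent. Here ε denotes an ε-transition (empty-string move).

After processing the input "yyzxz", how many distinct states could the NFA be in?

2

Start in {q0}.
Read 'y': q0→{q1}; union {q1}; ε-closure = {q1, q3, q5}.
Read 'y': q1→{q1}, q3→∅, q5→{q0, q1, q2}; union {q0, q1, q2}; ε-closure = {q0, q1, q2, q3, q5}.
Read 'z': q0→{q0, q3}, q1→{q2}, q2→∅, q3→{q0}, q5→∅; union {q0, q2, q3}; ε-closure = {q0, q1, q2, q3, q5}.
Read 'x': q0→{q5}, q1→{q5}, q2→{q3, q5}, q3→∅, q5→{q2, q5}; union {q2, q3, q5}; ε-closure = {q1, q2, q3, q5}.
Read 'z': q1→{q2}, q2→∅, q3→{q0}, q5→∅; now {q0, q2}.
That set has 2 states.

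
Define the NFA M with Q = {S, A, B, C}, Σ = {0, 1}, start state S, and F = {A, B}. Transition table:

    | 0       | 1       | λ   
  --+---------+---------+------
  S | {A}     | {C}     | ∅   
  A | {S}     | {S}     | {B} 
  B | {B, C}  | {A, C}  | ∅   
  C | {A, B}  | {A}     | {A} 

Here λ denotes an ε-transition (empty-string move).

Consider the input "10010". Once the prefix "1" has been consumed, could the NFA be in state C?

Yes

Start in {S}.
Read '1': S→{C}; union {C}; ε-closure = {A, B, C}.
State C is in {A, B, C}.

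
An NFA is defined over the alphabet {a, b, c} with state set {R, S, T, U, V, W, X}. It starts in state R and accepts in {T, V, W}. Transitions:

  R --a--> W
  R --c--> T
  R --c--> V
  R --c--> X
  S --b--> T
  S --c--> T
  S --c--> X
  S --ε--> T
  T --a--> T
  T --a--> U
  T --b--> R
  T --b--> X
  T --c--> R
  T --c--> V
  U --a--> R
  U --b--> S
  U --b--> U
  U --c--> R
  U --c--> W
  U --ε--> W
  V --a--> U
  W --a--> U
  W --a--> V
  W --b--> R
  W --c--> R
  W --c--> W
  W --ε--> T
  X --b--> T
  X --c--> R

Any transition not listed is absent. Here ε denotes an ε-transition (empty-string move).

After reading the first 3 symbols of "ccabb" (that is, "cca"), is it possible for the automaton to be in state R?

No

Start in {R}.
Read 'c': {R} → {T, V, X}.
Read 'c': {T, V, X} → {R, V}.
Read 'a': {R, V} → {T, U, W}.
State R is not in {T, U, W}.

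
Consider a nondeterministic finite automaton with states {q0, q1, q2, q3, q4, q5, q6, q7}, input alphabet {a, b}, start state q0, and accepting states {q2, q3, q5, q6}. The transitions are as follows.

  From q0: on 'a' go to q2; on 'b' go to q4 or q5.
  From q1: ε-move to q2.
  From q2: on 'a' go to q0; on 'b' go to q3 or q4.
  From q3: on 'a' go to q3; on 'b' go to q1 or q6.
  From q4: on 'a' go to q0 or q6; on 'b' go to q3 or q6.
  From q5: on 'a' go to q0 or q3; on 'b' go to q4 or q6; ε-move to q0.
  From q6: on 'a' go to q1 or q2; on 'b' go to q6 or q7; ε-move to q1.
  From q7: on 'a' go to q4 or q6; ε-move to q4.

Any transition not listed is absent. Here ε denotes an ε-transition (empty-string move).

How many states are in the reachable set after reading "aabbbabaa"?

Start in {q0}.
Read 'a': {q0} → {q2}.
Read 'a': {q2} → {q0}.
Read 'b': {q0} → {q0, q4, q5}.
Read 'b': {q0, q4, q5} → {q0, q1, q2, q3, q4, q5, q6}.
Read 'b': {q0, q1, q2, q3, q4, q5, q6} → {q0, q1, q2, q3, q4, q5, q6, q7}.
Read 'a': {q0, q1, q2, q3, q4, q5, q6, q7} → {q0, q1, q2, q3, q4, q6}.
Read 'b': {q0, q1, q2, q3, q4, q6} → {q0, q1, q2, q3, q4, q5, q6, q7}.
Read 'a': {q0, q1, q2, q3, q4, q5, q6, q7} → {q0, q1, q2, q3, q4, q6}.
Read 'a': {q0, q1, q2, q3, q4, q6} → {q0, q1, q2, q3, q6}.
That set has 5 states.

5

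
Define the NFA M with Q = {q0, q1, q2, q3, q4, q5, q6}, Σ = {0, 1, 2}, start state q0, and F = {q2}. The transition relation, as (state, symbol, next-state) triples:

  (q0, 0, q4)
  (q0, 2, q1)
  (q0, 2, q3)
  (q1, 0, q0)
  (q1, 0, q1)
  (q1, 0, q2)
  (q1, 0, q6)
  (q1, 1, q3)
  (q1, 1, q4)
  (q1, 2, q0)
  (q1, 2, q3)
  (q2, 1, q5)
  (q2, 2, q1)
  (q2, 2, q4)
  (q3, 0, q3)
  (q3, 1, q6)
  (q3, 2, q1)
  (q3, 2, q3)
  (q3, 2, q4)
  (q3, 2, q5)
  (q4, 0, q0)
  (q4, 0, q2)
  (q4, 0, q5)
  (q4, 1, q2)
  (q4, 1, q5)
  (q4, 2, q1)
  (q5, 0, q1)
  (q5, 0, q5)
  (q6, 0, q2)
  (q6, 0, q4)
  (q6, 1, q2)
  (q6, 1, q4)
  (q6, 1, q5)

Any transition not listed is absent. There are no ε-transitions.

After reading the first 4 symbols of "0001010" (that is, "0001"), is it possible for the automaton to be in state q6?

Start in {q0}.
Read '0': {q0} → {q4}.
Read '0': {q4} → {q0, q2, q5}.
Read '0': {q0, q2, q5} → {q1, q4, q5}.
Read '1': {q1, q4, q5} → {q2, q3, q4, q5}.
State q6 is not in {q2, q3, q4, q5}.

No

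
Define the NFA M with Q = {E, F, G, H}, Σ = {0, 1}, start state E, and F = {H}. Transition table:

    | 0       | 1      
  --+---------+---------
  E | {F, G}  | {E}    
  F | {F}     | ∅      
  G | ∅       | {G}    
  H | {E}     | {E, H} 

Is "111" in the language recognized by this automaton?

No

Start in {E}.
Read '1': {E} → {E}.
Read '1': {E} → {E}.
Read '1': {E} → {E}.
The final set {E} contains no accepting state.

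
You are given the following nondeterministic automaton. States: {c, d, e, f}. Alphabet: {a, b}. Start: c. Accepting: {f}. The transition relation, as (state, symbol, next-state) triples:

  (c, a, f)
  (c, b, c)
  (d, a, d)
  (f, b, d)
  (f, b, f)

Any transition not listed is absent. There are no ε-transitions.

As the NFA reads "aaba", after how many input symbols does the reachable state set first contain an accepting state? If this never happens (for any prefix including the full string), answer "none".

Start in {c}.
Read 'a': c→{f}; now {f}.
None of the earlier sets intersect F, but {f} does.

1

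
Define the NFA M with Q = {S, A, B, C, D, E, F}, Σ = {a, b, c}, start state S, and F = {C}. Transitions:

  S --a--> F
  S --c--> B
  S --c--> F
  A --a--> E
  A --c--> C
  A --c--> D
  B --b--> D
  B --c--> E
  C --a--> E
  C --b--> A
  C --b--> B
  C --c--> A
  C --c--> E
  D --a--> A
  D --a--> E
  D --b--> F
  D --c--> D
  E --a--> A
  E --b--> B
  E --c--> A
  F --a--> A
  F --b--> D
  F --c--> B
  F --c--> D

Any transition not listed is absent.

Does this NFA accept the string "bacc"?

Start in {S}.
Read 'b': {S} → ∅.
The set is empty and remains empty for the remaining 3 symbols.
The final set ∅ contains no accepting state.

No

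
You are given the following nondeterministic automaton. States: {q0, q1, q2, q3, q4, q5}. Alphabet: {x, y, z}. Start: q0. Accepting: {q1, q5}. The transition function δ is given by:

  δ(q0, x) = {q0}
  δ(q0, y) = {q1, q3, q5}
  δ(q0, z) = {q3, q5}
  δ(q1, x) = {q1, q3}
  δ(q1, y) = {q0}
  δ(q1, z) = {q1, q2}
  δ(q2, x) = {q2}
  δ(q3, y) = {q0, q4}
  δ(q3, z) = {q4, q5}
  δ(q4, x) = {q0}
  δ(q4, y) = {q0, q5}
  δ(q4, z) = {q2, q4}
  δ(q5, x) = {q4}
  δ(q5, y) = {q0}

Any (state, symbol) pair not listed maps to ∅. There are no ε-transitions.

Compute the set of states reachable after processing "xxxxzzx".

{q0, q4}

Start in {q0}.
Read 'x': q0→{q0}; now {q0}.
Read 'x': q0→{q0}; now {q0}.
Read 'x': q0→{q0}; now {q0}.
Read 'x': q0→{q0}; now {q0}.
Read 'z': q0→{q3, q5}; now {q3, q5}.
Read 'z': q3→{q4, q5}, q5→∅; now {q4, q5}.
Read 'x': q4→{q0}, q5→{q4}; now {q0, q4}.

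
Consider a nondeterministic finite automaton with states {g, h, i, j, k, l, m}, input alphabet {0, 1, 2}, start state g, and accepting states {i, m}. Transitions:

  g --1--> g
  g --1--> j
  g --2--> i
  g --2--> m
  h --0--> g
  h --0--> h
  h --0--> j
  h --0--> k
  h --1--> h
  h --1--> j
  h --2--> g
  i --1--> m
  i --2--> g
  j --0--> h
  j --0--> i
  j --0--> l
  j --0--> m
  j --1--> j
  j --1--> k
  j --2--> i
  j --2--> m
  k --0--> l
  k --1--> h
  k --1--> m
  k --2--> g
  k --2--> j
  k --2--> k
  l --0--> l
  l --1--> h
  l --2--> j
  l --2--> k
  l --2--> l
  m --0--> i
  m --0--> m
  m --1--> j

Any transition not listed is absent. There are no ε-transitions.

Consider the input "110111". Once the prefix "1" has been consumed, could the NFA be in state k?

Start in {g}.
Read '1': {g} → {g, j}.
State k is not in {g, j}.

No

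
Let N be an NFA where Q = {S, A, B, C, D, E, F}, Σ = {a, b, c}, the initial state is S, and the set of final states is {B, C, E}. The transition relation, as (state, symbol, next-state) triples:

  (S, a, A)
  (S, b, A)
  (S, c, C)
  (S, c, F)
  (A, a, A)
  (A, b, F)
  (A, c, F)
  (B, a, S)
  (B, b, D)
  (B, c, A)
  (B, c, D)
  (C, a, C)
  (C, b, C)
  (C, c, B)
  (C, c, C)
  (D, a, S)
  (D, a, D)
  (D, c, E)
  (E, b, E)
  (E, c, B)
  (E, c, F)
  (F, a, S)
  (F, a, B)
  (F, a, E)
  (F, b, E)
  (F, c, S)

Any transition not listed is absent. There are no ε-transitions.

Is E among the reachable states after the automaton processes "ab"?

No

Start in {S}.
Read 'a': S→{A}; now {A}.
Read 'b': A→{F}; now {F}.
State E is not in {F}.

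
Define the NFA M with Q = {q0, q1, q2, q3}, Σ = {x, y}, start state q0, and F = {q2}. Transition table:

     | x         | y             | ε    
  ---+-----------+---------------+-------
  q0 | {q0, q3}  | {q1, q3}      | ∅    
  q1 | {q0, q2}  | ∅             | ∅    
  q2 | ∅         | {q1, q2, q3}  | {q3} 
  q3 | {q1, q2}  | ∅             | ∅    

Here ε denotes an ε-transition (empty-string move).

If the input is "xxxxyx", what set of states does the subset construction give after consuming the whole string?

{q0, q1, q2, q3}

Start in {q0}.
Read 'x': {q0} → {q0, q3}.
Read 'x': {q0, q3} → {q0, q1, q2, q3}.
Read 'x': {q0, q1, q2, q3} → {q0, q1, q2, q3}.
Read 'x': {q0, q1, q2, q3} → {q0, q1, q2, q3}.
Read 'y': {q0, q1, q2, q3} → {q1, q2, q3}.
Read 'x': {q1, q2, q3} → {q0, q1, q2, q3}.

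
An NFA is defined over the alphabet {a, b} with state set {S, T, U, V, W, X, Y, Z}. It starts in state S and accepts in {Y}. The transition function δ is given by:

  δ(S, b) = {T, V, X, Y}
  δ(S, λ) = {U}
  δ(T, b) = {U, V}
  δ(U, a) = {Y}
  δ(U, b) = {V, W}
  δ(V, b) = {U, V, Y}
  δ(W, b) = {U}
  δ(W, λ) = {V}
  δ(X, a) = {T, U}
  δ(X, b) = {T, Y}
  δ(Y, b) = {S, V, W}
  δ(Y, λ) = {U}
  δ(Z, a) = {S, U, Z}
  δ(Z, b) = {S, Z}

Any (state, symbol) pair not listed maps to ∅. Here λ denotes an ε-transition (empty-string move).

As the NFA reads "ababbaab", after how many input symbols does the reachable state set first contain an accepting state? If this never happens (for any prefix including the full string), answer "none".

1

Start: ε-closure({S}) = {S, U}.
Read 'a': {S, U} → {U, Y}.
None of the earlier sets intersect F, but {U, Y} does.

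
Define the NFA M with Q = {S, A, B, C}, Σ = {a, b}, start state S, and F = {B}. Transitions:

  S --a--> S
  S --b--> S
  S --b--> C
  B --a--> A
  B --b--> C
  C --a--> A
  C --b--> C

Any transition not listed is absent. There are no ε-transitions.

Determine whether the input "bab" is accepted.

No

Start in {S}.
Read 'b': {S} → {S, C}.
Read 'a': {S, C} → {S, A}.
Read 'b': {S, A} → {S, C}.
The final set {S, C} contains no accepting state.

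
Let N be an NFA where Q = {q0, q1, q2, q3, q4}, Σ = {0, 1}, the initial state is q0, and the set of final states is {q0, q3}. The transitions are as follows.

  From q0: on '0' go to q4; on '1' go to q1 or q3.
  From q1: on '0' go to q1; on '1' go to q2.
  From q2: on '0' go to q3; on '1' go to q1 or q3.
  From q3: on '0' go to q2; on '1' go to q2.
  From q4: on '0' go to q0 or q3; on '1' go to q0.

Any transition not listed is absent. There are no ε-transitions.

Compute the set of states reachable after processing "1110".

{q1, q2}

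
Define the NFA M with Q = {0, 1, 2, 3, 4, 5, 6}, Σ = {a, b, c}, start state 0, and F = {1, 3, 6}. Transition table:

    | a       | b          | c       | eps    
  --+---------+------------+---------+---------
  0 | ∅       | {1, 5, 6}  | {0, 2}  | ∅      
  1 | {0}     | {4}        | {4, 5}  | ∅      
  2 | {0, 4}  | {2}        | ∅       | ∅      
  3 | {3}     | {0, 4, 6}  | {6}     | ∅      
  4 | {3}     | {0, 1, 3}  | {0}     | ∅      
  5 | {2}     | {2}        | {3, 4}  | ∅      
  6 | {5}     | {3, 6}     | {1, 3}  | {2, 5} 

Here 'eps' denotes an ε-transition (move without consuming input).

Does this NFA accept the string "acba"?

No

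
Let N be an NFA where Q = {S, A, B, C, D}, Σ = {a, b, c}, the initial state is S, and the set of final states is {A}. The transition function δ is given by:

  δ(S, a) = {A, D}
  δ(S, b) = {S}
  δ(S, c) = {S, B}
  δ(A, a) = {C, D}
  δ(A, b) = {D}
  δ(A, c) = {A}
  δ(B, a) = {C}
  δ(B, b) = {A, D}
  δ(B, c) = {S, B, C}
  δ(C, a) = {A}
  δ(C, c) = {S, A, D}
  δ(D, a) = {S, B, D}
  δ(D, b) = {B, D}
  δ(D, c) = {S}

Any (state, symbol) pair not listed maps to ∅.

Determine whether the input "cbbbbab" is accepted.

Start in {S}.
Read 'c': {S} → {S, B}.
Read 'b': {S, B} → {S, A, D}.
Read 'b': {S, A, D} → {S, B, D}.
Read 'b': {S, B, D} → {S, A, B, D}.
Read 'b': {S, A, B, D} → {S, A, B, D}.
Read 'a': {S, A, B, D} → {S, A, B, C, D}.
Read 'b': {S, A, B, C, D} → {S, A, B, D}.
The final set {S, A, B, D} contains the accepting state A.

Yes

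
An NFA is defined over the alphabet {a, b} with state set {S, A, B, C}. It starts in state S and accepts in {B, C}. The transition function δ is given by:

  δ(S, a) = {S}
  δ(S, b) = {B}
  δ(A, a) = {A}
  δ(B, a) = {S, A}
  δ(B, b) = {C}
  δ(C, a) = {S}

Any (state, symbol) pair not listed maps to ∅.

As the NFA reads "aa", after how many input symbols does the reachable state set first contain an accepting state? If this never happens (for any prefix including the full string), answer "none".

none

Start in {S}.
Read 'a': S→{S}; now {S}.
Read 'a': S→{S}; now {S}.
No reachable set along the way intersects F.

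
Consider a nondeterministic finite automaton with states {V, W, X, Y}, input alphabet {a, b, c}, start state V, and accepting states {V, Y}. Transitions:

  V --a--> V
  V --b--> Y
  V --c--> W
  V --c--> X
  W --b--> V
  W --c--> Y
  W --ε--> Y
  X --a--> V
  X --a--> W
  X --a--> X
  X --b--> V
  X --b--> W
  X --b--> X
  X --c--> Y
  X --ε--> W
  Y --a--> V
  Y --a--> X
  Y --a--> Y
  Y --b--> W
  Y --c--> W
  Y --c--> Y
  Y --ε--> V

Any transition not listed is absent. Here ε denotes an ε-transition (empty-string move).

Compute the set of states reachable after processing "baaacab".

Start in {V}.
Read 'b': {V} → {V, Y}.
Read 'a': {V, Y} → {V, W, X, Y}.
Read 'a': {V, W, X, Y} → {V, W, X, Y}.
Read 'a': {V, W, X, Y} → {V, W, X, Y}.
Read 'c': {V, W, X, Y} → {V, W, X, Y}.
Read 'a': {V, W, X, Y} → {V, W, X, Y}.
Read 'b': {V, W, X, Y} → {V, W, X, Y}.

{V, W, X, Y}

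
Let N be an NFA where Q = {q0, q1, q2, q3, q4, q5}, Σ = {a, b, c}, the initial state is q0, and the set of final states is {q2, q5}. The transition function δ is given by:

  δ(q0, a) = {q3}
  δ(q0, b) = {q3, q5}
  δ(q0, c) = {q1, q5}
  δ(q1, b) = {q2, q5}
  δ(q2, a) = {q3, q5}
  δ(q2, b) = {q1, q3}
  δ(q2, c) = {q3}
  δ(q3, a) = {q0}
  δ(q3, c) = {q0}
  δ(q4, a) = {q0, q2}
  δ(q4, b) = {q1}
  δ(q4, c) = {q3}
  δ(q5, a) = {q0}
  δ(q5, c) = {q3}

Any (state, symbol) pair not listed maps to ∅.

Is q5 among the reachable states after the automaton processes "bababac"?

Yes

Start in {q0}.
Read 'b': {q0} → {q3, q5}.
Read 'a': {q3, q5} → {q0}.
Read 'b': {q0} → {q3, q5}.
Read 'a': {q3, q5} → {q0}.
Read 'b': {q0} → {q3, q5}.
Read 'a': {q3, q5} → {q0}.
Read 'c': {q0} → {q1, q5}.
State q5 is in {q1, q5}.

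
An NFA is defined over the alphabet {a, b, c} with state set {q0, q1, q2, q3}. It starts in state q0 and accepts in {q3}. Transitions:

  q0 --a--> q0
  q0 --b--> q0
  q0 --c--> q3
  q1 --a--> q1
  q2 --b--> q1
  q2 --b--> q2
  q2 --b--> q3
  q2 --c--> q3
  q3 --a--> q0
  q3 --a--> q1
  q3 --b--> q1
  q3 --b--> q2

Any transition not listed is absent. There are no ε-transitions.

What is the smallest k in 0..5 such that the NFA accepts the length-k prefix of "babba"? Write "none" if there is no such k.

none

Start in {q0}.
Read 'b': {q0} → {q0}.
Read 'a': {q0} → {q0}.
Read 'b': {q0} → {q0}.
Read 'b': {q0} → {q0}.
Read 'a': {q0} → {q0}.
No reachable set along the way intersects F.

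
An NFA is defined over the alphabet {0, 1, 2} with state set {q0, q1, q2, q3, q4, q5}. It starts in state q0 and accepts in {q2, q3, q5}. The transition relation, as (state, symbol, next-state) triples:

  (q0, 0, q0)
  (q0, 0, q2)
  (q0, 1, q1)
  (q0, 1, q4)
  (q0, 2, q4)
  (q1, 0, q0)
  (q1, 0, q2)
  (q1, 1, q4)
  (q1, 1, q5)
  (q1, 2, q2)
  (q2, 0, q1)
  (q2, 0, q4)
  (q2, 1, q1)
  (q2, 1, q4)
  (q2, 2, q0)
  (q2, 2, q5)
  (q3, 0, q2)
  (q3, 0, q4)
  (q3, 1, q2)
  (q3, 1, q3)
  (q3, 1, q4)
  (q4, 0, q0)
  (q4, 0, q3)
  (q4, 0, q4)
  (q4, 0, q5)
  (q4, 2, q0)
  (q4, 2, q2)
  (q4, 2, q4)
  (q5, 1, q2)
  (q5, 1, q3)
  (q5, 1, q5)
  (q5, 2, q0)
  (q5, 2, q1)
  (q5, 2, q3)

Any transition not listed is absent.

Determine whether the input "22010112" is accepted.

Yes

Start in {q0}.
Read '2': {q0} → {q4}.
Read '2': {q4} → {q0, q2, q4}.
Read '0': {q0, q2, q4} → {q0, q1, q2, q3, q4, q5}.
Read '1': {q0, q1, q2, q3, q4, q5} → {q1, q2, q3, q4, q5}.
Read '0': {q1, q2, q3, q4, q5} → {q0, q1, q2, q3, q4, q5}.
Read '1': {q0, q1, q2, q3, q4, q5} → {q1, q2, q3, q4, q5}.
Read '1': {q1, q2, q3, q4, q5} → {q1, q2, q3, q4, q5}.
Read '2': {q1, q2, q3, q4, q5} → {q0, q1, q2, q3, q4, q5}.
The final set {q0, q1, q2, q3, q4, q5} contains the accepting states q2, q3, q5.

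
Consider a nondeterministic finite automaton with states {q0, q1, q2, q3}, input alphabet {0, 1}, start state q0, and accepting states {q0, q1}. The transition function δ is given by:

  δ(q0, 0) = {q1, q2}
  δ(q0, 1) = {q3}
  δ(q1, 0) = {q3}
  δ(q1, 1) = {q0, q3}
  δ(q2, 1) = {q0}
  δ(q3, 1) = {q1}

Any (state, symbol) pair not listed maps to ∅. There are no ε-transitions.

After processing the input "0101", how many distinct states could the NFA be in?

Start in {q0}.
Read '0': q0→{q1, q2}; now {q1, q2}.
Read '1': q1→{q0, q3}, q2→{q0}; now {q0, q3}.
Read '0': q0→{q1, q2}, q3→∅; now {q1, q2}.
Read '1': q1→{q0, q3}, q2→{q0}; now {q0, q3}.
That set has 2 states.

2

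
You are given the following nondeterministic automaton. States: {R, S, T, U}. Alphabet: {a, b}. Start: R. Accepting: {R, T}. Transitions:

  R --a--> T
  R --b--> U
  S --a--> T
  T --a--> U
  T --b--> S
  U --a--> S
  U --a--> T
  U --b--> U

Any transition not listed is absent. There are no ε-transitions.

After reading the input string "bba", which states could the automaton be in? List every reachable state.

Start in {R}.
Read 'b': {R} → {U}.
Read 'b': {U} → {U}.
Read 'a': {U} → {S, T}.

{S, T}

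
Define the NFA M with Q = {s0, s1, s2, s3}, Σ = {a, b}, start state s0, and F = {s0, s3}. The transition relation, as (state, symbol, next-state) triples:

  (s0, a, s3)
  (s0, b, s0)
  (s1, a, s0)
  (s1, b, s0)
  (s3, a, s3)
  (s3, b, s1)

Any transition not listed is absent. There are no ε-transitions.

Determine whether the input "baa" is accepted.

Start in {s0}.
Read 'b': {s0} → {s0}.
Read 'a': {s0} → {s3}.
Read 'a': {s3} → {s3}.
The final set {s3} contains the accepting state s3.

Yes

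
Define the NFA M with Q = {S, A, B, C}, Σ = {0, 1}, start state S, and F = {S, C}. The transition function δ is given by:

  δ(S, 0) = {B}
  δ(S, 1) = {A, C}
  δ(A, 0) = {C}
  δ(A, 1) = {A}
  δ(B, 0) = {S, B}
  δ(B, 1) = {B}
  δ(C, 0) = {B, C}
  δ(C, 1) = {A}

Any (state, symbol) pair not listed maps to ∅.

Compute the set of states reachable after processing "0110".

{S, B}

Start in {S}.
Read '0': S→{B}; now {B}.
Read '1': B→{B}; now {B}.
Read '1': B→{B}; now {B}.
Read '0': B→{S, B}; now {S, B}.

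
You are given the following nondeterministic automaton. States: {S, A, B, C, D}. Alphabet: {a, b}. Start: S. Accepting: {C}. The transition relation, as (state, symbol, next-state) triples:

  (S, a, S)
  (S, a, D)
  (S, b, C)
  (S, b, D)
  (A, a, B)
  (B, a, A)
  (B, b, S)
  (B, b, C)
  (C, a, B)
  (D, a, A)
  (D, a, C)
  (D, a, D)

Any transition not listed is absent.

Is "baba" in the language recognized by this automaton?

No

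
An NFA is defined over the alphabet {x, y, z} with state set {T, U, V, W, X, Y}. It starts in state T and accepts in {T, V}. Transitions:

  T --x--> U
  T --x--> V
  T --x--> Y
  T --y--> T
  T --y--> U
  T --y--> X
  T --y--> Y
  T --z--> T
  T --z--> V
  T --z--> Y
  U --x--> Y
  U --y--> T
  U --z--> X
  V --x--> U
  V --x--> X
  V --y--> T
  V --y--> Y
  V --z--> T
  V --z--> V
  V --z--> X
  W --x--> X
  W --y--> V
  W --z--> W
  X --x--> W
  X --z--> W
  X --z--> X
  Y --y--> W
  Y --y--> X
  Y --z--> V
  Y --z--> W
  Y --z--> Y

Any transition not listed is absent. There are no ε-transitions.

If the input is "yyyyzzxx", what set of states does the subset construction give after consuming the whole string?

{U, W, X, Y}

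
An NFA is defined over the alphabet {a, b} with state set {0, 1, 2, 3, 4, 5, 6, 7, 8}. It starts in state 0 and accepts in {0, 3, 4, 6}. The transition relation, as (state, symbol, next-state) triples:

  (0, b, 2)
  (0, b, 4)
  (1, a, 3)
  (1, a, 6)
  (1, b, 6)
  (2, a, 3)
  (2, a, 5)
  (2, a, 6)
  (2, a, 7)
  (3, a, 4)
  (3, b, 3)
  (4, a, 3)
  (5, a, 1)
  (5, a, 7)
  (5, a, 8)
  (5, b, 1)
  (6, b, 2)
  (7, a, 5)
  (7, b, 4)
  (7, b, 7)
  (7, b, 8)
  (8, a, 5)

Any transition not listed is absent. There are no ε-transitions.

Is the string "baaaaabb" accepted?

Yes

Start in {0}.
Read 'b': {0} → {2, 4}.
Read 'a': {2, 4} → {3, 5, 6, 7}.
Read 'a': {3, 5, 6, 7} → {1, 4, 5, 7, 8}.
Read 'a': {1, 4, 5, 7, 8} → {1, 3, 5, 6, 7, 8}.
Read 'a': {1, 3, 5, 6, 7, 8} → {1, 3, 4, 5, 6, 7, 8}.
Read 'a': {1, 3, 4, 5, 6, 7, 8} → {1, 3, 4, 5, 6, 7, 8}.
Read 'b': {1, 3, 4, 5, 6, 7, 8} → {1, 2, 3, 4, 6, 7, 8}.
Read 'b': {1, 2, 3, 4, 6, 7, 8} → {2, 3, 4, 6, 7, 8}.
The final set {2, 3, 4, 6, 7, 8} contains the accepting states 3, 4, 6.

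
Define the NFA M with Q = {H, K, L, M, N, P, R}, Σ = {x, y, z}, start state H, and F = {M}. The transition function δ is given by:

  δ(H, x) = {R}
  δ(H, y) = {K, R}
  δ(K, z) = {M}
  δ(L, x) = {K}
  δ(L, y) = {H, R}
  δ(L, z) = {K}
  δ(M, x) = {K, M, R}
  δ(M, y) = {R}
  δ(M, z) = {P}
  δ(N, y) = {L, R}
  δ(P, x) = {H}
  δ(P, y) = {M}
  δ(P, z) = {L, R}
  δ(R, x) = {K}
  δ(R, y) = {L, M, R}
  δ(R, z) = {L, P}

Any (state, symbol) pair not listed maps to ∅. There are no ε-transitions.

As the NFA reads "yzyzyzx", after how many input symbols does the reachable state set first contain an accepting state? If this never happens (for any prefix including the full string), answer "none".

2

Start in {H}.
Read 'y': {H} → {K, R}.
Read 'z': {K, R} → {L, M, P}.
None of the earlier sets intersect F, but {L, M, P} does.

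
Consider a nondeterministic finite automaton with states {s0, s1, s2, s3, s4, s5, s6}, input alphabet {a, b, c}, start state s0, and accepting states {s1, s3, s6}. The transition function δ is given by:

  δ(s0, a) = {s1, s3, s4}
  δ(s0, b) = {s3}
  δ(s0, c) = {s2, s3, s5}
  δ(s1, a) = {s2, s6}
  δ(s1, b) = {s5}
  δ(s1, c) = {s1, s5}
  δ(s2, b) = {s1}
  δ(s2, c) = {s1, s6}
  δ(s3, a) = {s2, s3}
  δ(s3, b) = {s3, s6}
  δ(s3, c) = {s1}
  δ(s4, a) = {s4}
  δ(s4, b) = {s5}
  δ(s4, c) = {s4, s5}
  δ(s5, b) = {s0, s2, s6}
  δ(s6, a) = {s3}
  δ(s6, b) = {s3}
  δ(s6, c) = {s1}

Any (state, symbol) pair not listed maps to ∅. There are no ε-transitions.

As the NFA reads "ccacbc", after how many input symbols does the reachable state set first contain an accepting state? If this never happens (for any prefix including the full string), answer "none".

1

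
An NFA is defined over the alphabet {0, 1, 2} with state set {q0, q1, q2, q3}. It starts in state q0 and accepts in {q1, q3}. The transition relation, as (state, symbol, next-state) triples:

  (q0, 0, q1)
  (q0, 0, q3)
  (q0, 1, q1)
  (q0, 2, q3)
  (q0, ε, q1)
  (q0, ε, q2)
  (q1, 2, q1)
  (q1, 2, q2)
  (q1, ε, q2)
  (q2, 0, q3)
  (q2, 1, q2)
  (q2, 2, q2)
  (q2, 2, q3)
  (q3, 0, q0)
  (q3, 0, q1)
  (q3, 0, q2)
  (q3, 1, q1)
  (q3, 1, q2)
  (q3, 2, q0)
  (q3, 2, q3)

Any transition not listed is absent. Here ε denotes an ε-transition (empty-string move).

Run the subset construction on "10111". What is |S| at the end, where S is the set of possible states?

1

Start: ε-closure({q0}) = {q0, q1, q2}.
Read '1': {q0, q1, q2} → {q1, q2}.
Read '0': {q1, q2} → {q3}.
Read '1': {q3} → {q1, q2}.
Read '1': {q1, q2} → {q2}.
Read '1': {q2} → {q2}.
That set has 1 state.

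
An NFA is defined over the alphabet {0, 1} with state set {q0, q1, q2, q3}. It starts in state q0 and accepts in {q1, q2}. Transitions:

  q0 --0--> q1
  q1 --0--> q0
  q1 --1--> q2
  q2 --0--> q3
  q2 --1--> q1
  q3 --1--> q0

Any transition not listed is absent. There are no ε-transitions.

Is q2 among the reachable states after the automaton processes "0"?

Start in {q0}.
Read '0': q0→{q1}; now {q1}.
State q2 is not in {q1}.

No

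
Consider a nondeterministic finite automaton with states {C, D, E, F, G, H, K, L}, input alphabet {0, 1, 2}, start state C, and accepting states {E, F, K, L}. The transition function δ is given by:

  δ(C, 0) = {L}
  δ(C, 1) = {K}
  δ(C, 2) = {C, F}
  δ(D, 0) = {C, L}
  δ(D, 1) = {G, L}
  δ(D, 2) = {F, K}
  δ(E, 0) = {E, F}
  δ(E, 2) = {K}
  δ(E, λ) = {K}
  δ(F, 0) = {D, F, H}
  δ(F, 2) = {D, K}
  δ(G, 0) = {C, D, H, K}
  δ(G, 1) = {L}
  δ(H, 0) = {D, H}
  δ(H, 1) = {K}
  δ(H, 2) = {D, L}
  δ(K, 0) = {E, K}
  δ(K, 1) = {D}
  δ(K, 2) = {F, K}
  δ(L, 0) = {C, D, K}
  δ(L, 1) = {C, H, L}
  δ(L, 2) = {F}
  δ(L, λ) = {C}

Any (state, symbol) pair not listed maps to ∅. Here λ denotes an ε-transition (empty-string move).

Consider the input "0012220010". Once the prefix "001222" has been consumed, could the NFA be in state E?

No

Start in {C}.
Read '0': {C} → {C, L}.
Read '0': {C, L} → {C, D, K, L}.
Read '1': {C, D, K, L} → {C, D, G, H, K, L}.
Read '2': {C, D, G, H, K, L} → {C, D, F, K, L}.
Read '2': {C, D, F, K, L} → {C, D, F, K}.
Read '2': {C, D, F, K} → {C, D, F, K}.
State E is not in {C, D, F, K}.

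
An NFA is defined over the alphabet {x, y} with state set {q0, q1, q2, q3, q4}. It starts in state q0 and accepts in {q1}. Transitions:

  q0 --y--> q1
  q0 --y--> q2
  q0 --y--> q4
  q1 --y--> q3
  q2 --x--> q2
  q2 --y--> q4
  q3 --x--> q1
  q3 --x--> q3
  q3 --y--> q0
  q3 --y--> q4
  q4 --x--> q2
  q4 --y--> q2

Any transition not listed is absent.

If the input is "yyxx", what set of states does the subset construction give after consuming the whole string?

{q1, q2, q3}

Start in {q0}.
Read 'y': q0→{q1, q2, q4}; now {q1, q2, q4}.
Read 'y': q1→{q3}, q2→{q4}, q4→{q2}; now {q2, q3, q4}.
Read 'x': q2→{q2}, q3→{q1, q3}, q4→{q2}; now {q1, q2, q3}.
Read 'x': q1→∅, q2→{q2}, q3→{q1, q3}; now {q1, q2, q3}.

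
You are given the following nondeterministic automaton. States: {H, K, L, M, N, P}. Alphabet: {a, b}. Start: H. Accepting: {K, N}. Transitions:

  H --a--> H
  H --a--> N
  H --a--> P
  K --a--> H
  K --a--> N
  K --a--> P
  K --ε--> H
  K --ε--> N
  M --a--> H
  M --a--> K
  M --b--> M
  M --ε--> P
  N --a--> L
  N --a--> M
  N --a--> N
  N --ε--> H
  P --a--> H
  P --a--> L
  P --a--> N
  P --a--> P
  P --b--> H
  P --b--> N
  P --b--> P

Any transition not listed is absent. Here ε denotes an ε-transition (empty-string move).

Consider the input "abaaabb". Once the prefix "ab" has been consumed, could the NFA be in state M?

Start in {H}.
Read 'a': H→{H, N, P}; now {H, N, P}.
Read 'b': H→∅, N→∅, P→{H, N, P}; now {H, N, P}.
State M is not in {H, N, P}.

No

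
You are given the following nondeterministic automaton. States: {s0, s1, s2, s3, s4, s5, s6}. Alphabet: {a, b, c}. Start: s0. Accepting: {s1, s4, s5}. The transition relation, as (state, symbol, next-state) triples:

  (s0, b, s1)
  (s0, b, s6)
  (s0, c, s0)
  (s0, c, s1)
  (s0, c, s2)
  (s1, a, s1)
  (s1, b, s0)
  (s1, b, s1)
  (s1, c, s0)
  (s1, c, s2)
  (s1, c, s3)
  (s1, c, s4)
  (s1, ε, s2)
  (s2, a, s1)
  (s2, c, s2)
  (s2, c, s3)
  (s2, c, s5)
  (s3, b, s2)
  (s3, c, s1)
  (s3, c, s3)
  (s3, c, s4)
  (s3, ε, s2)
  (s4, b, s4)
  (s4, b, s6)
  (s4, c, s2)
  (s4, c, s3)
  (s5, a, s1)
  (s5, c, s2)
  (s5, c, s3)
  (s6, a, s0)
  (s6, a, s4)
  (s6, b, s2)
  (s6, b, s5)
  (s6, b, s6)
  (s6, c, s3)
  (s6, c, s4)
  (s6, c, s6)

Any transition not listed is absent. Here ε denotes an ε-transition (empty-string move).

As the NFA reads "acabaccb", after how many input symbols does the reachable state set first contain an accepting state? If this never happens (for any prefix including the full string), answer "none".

Start in {s0}.
Read 'a': {s0} → ∅.
The set is empty and remains empty for the remaining 7 symbols.
No reachable set along the way intersects F.

none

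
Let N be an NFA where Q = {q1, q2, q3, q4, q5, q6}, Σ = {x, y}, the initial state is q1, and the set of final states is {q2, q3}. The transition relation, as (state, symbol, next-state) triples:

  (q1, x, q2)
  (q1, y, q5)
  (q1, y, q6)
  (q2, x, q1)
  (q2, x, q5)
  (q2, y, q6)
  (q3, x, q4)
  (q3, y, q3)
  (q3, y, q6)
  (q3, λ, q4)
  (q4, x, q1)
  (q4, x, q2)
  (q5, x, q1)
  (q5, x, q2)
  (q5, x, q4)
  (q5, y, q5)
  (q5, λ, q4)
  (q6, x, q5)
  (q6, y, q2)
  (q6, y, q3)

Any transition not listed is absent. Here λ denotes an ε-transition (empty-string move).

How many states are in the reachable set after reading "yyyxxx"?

Start in {q1}.
Read 'y': q1→{q5, q6}; union {q5, q6}; ε-closure = {q4, q5, q6}.
Read 'y': q4→∅, q5→{q5}, q6→{q2, q3}; union {q2, q3, q5}; ε-closure = {q2, q3, q4, q5}.
Read 'y': q2→{q6}, q3→{q3, q6}, q4→∅, q5→{q5}; union {q3, q5, q6}; ε-closure = {q3, q4, q5, q6}.
Read 'x': q3→{q4}, q4→{q1, q2}, q5→{q1, q2, q4}, q6→{q5}; now {q1, q2, q4, q5}.
Read 'x': q1→{q2}, q2→{q1, q5}, q4→{q1, q2}, q5→{q1, q2, q4}; now {q1, q2, q4, q5}.
Read 'x': q1→{q2}, q2→{q1, q5}, q4→{q1, q2}, q5→{q1, q2, q4}; now {q1, q2, q4, q5}.
That set has 4 states.

4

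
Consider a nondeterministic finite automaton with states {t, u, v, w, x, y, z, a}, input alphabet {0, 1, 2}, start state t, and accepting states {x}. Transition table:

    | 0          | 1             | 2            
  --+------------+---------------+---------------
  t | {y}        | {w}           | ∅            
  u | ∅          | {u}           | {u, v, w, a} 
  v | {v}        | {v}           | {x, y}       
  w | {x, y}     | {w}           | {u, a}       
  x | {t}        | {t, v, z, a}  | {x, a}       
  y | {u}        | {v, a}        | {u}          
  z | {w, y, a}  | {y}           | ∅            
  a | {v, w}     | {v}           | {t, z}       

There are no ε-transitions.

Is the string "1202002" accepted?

Start in {t}.
Read '1': t→{w}; now {w}.
Read '2': w→{u, a}; now {u, a}.
Read '0': u→∅, a→{v, w}; now {v, w}.
Read '2': v→{x, y}, w→{u, a}; now {u, x, y, a}.
Read '0': u→∅, x→{t}, y→{u}, a→{v, w}; now {t, u, v, w}.
Read '0': t→{y}, u→∅, v→{v}, w→{x, y}; now {v, x, y}.
Read '2': v→{x, y}, x→{x, a}, y→{u}; now {u, x, y, a}.
The final set {u, x, y, a} contains the accepting state x.

Yes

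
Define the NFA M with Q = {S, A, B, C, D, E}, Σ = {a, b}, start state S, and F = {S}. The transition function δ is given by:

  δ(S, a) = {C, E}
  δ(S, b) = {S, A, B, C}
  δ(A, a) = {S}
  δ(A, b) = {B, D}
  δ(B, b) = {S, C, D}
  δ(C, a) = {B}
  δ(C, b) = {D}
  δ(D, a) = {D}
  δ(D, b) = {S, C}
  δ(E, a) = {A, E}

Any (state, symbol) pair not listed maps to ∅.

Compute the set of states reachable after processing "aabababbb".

{S, A, B, C, D}

Start in {S}.
Read 'a': S→{C, E}; now {C, E}.
Read 'a': C→{B}, E→{A, E}; now {A, B, E}.
Read 'b': A→{B, D}, B→{S, C, D}, E→∅; now {S, B, C, D}.
Read 'a': S→{C, E}, B→∅, C→{B}, D→{D}; now {B, C, D, E}.
Read 'b': B→{S, C, D}, C→{D}, D→{S, C}, E→∅; now {S, C, D}.
Read 'a': S→{C, E}, C→{B}, D→{D}; now {B, C, D, E}.
Read 'b': B→{S, C, D}, C→{D}, D→{S, C}, E→∅; now {S, C, D}.
Read 'b': S→{S, A, B, C}, C→{D}, D→{S, C}; now {S, A, B, C, D}.
Read 'b': S→{S, A, B, C}, A→{B, D}, B→{S, C, D}, C→{D}, D→{S, C}; now {S, A, B, C, D}.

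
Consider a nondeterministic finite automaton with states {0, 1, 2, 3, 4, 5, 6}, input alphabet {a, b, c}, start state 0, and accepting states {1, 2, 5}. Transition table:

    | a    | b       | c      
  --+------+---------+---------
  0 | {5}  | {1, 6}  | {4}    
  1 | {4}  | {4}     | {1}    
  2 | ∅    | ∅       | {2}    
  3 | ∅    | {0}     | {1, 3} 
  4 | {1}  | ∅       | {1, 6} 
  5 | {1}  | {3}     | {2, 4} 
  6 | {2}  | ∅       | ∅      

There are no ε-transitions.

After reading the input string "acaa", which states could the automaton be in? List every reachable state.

{4}

Start in {0}.
Read 'a': {0} → {5}.
Read 'c': {5} → {2, 4}.
Read 'a': {2, 4} → {1}.
Read 'a': {1} → {4}.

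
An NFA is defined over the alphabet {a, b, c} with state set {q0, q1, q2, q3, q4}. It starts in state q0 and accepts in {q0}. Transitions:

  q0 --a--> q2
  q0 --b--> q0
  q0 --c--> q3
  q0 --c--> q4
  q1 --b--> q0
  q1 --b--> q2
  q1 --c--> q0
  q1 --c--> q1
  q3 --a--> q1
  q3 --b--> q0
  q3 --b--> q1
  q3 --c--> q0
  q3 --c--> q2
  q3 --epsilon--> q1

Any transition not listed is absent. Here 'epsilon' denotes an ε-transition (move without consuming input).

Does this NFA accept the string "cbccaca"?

No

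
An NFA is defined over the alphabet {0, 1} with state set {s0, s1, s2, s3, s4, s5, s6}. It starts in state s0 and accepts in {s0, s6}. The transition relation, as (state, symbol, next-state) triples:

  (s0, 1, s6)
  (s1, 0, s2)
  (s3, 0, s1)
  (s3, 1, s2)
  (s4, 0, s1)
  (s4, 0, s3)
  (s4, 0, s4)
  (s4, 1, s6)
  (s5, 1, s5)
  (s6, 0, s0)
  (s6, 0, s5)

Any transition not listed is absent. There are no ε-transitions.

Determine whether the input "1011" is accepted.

Start in {s0}.
Read '1': {s0} → {s6}.
Read '0': {s6} → {s0, s5}.
Read '1': {s0, s5} → {s5, s6}.
Read '1': {s5, s6} → {s5}.
The final set {s5} contains no accepting state.

No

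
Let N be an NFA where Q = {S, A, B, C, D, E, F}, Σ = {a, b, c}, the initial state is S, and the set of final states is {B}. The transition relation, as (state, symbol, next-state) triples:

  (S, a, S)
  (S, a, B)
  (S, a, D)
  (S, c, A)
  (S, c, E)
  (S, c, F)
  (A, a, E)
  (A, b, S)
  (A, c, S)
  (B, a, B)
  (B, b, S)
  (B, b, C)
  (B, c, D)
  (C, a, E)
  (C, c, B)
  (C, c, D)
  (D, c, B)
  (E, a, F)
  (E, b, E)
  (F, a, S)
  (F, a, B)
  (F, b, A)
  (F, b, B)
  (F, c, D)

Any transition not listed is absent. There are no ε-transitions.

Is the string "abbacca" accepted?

No

Start in {S}.
Read 'a': S→{S, B, D}; now {S, B, D}.
Read 'b': S→∅, B→{S, C}, D→∅; now {S, C}.
Read 'b': S→∅, C→∅; now ∅.
The set is empty and remains empty for the remaining 4 symbols.
The final set ∅ contains no accepting state.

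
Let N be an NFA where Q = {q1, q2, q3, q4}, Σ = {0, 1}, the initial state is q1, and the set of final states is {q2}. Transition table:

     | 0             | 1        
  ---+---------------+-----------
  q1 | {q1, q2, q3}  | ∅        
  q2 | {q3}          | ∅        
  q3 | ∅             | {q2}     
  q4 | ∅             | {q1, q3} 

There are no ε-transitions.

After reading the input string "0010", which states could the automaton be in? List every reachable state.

Start in {q1}.
Read '0': {q1} → {q1, q2, q3}.
Read '0': {q1, q2, q3} → {q1, q2, q3}.
Read '1': {q1, q2, q3} → {q2}.
Read '0': {q2} → {q3}.

{q3}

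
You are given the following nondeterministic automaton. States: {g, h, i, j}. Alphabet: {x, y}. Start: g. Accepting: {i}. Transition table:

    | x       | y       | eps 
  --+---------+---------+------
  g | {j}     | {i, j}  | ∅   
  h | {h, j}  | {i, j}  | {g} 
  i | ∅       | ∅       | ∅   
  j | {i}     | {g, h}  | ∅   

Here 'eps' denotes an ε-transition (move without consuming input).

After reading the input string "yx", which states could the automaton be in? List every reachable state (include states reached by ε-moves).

Start in {g}.
Read 'y': {g} → {i, j}.
Read 'x': {i, j} → {i}.

{i}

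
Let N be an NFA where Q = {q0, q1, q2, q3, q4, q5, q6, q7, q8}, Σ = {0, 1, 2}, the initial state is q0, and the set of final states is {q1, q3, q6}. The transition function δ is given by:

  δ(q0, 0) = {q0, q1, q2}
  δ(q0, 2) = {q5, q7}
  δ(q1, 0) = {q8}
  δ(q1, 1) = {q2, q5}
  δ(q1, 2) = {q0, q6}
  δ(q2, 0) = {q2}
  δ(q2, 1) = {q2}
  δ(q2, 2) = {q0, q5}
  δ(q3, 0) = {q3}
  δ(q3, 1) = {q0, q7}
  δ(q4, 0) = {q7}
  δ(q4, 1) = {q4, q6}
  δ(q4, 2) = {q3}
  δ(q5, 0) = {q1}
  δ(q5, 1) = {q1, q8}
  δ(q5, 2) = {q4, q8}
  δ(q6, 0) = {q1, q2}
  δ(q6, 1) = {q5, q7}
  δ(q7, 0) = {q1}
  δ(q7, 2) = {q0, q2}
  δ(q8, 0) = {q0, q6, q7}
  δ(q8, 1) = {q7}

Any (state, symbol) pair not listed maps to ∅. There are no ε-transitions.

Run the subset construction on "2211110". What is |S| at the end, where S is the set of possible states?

6

Start in {q0}.
Read '2': q0→{q5, q7}; now {q5, q7}.
Read '2': q5→{q4, q8}, q7→{q0, q2}; now {q0, q2, q4, q8}.
Read '1': q0→∅, q2→{q2}, q4→{q4, q6}, q8→{q7}; now {q2, q4, q6, q7}.
Read '1': q2→{q2}, q4→{q4, q6}, q6→{q5, q7}, q7→∅; now {q2, q4, q5, q6, q7}.
Read '1': q2→{q2}, q4→{q4, q6}, q5→{q1, q8}, q6→{q5, q7}, q7→∅; now {q1, q2, q4, q5, q6, q7, q8}.
Read '1': q1→{q2, q5}, q2→{q2}, q4→{q4, q6}, q5→{q1, q8}, q6→{q5, q7}, q7→∅, q8→{q7}; now {q1, q2, q4, q5, q6, q7, q8}.
Read '0': q1→{q8}, q2→{q2}, q4→{q7}, q5→{q1}, q6→{q1, q2}, q7→{q1}, q8→{q0, q6, q7}; now {q0, q1, q2, q6, q7, q8}.
That set has 6 states.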